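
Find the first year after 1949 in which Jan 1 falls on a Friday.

Jan 1 advances by 2 weekdays after a leap year and by 1 after a common year.
1949: Jan 1 is Saturday.
1950: Sunday
1951: Monday
1952: Tuesday (leap)
1953: Thursday
1954: Friday
1954 begins on a Friday

1954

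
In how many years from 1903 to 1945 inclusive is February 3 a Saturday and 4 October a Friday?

2

Check each year's weekday for February 3 and 4 October:
  1903: Tue/Sun  1904: Wed/Tue  1905: Fri/Wed  1906: Sat/Thu  1907: Sun/Fri  1908: Mon/Sun  1909: Wed/Mon  1910: Thu/Tue  1911: Fri/Wed  1912: Sat/Fri ✓  1913: Mon/Sat  1914: Tue/Sun  1915: Wed/Mon  1916: Thu/Wed  …(15 more)…  1932: Wed/Tue  1933: Fri/Wed  1934: Sat/Thu  1935: Sun/Fri  1936: Mon/Sun  1937: Wed/Mon  1938: Thu/Tue  1939: Fri/Wed  1940: Sat/Fri ✓  1941: Mon/Sat  1942: Tue/Sun  1943: Wed/Mon  1944: Thu/Wed  1945: Sat/Thu
Both conditions hold in: 1912, 1940 — 2.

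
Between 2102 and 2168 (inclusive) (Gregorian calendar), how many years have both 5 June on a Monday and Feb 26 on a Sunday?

Check each year's weekday for 5 June and Feb 26:
  2102: Mon/Sun ✓  2103: Tue/Mon  2104: Thu/Tue  2105: Fri/Thu  2106: Sat/Fri  2107: Sun/Sat  2108: Tue/Sun  2109: Wed/Tue  2110: Thu/Wed  2111: Fri/Thu  2112: Sun/Fri  2113: Mon/Sun ✓  2114: Tue/Mon  2115: Wed/Tue  …(39 more)…  2155: Thu/Wed  2156: Sat/Thu  2157: Sun/Sat  2158: Mon/Sun ✓  2159: Tue/Mon  2160: Thu/Tue  2161: Fri/Thu  2162: Sat/Fri  2163: Sun/Sat  2164: Tue/Sun  2165: Wed/Tue  2166: Thu/Wed  2167: Fri/Thu  2168: Sun/Fri
Both conditions hold in: 2102, 2113, 2119, 2130, 2141, 2147, 2158 — 7.

7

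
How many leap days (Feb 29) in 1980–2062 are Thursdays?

3

Leap years in 1980–2062: 21 of them.
Feb 29 weekday advances by 5 (mod 7) from one leap year to the next four years later (or differs when a century non-leap intervenes).
Leap-day weekdays: 1980:Fri 1984:Wed 1988:Mon 1992:Sat 1996:Thu✓ 2000:Tue 2004:Sun 2008:Fri 2012:Wed 2016:Mon 2020:Sat 2024:Thu✓ 2028:Tue 2032:Sun 2036:Fri 2040:Wed 2044:Mon 2048:Sat 2052:Thu✓ 2056:Tue 2060:Sun
Thursday: 1996, 2024, 2052 → 3.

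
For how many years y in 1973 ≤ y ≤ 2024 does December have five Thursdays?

22

December has 31 days; it has five Thursdays when Thursday falls among the first (month-length − 28) days — i.e. when December 1 is one of Thursday/Wednesday/Tuesday.
December 1 by year: 1973:Sat 1974:Sun 1975:Mon 1976:Wed✓ 1977:Thu✓ 1978:Fri 1979:Sat 1980:Mon 1981:Tue✓ 1982:Wed✓ 1983:Thu✓ 1984:Sat 1985:Sun 1986:Mon 1987:Tue✓ …(22 more)… 2010:Wed✓ 2011:Thu✓ 2012:Sat 2013:Sun 2014:Mon 2015:Tue✓ 2016:Thu✓ 2017:Fri 2018:Sat 2019:Sun 2020:Tue✓ 2021:Wed✓ 2022:Thu✓ 2023:Fri 2024:Sun
Years with five Thursdays: 1976, 1977, 1981, 1982, 1983, 1987, 1988, 1992, 1993, 1994, 1998, 1999, 2004, 2005, 2009, 2010, 2011, 2015, 2016, 2020, 2021, 2022 → 22.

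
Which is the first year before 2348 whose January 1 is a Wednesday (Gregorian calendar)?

Jan 1 advances by 2 weekdays after a leap year and by 1 after a common year.
2348: Jan 1 is Thursday (leap).
2347: Wednesday
2347 begins on a Wednesday

2347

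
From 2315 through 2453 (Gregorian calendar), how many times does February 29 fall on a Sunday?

5

Leap years in 2315–2453: 35 of them.
Feb 29 weekday advances by 5 (mod 7) from one leap year to the next four years later (or differs when a century non-leap intervenes).
Leap-day weekdays: 2316:Tue 2320:Sun✓ 2324:Fri 2328:Wed 2332:Mon 2336:Sat 2340:Thu 2344:Tue 2348:Sun✓ 2352:Fri 2356:Wed 2360:Mon 2364:Sat …(9 more)… 2404:Sun✓ 2408:Fri 2412:Wed 2416:Mon 2420:Sat 2424:Thu 2428:Tue 2432:Sun✓ 2436:Fri 2440:Wed 2444:Mon 2448:Sat 2452:Thu
Sunday: 2320, 2348, 2376, 2404, 2432 → 5.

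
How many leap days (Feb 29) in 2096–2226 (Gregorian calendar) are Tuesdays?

4

Leap years in 2096–2226: 31 of them.
Feb 29 weekday advances by 5 (mod 7) from one leap year to the next four years later (or differs when a century non-leap intervenes).
Leap-day weekdays: 2096:Wed 2104:Fri 2108:Wed 2112:Mon 2116:Sat 2120:Thu 2124:Tue✓ 2128:Sun 2132:Fri 2136:Wed 2140:Mon 2144:Sat 2148:Thu …(5 more)… 2172:Sat 2176:Thu 2180:Tue✓ 2184:Sun 2188:Fri 2192:Wed 2196:Mon 2204:Wed 2208:Mon 2212:Sat 2216:Thu 2220:Tue✓ 2224:Sun
Tuesday: 2124, 2152, 2180, 2220 → 4.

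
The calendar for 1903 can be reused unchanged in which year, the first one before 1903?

Two years share a calendar iff Jan 1 falls on the same weekday and both are leap or both are common. 1903: Jan 1 is Thursday, common year.
1902: Jan 1 Wednesday, common
1901: Jan 1 Tuesday, common
1900: Jan 1 Monday, common
1899: Jan 1 Sunday, common
1898: Jan 1 Saturday, common
1897: Jan 1 Friday, common
1896: Jan 1 Wednesday, leap
1895: Jan 1 Tuesday, common
1894: Jan 1 Monday, common
1893: Jan 1 Sunday, common
1892: Jan 1 Friday, leap
1891: Jan 1 Thursday, common
1891 matches on both conditions.

1891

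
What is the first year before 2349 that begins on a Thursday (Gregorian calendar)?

2348

Jan 1 advances by 2 weekdays after a leap year and by 1 after a common year.
2349: Jan 1 is Saturday.
2348: Thursday (leap)
2348 begins on a Thursday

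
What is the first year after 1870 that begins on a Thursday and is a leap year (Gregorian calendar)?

1880

Jan 1 advances by 2 weekdays after a leap year and by 1 after a common year.
1870: Jan 1 is Saturday.
1871: Sunday
1872: Monday (leap)
1873: Wednesday
1874: Thursday
1875: Friday
1876: Saturday (leap)
1877: Monday
1878: Tuesday
1879: Wednesday
1880: Thursday (leap)
1880 begins on a Thursday and is a leap year.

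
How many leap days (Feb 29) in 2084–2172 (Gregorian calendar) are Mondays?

3

Leap years in 2084–2172: 22 of them.
Feb 29 weekday advances by 5 (mod 7) from one leap year to the next four years later (or differs when a century non-leap intervenes).
Leap-day weekdays: 2084:Tue 2088:Sun 2092:Fri 2096:Wed 2104:Fri 2108:Wed 2112:Mon✓ 2116:Sat 2120:Thu 2124:Tue 2128:Sun 2132:Fri 2136:Wed 2140:Mon✓ 2144:Sat 2148:Thu 2152:Tue 2156:Sun 2160:Fri 2164:Wed 2168:Mon✓ 2172:Sat
Monday: 2112, 2140, 2168 → 3.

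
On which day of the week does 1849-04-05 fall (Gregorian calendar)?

January 1, 1849 is a Monday.
April 5 is day 95 of the year, i.e. 94 days after Jan 1.
94 mod 7 = 3, so advance 3 weekdays from Monday: Thursday.

Thursday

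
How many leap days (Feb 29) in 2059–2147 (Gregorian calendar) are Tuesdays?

Leap years in 2059–2147: 21 of them.
Feb 29 weekday advances by 5 (mod 7) from one leap year to the next four years later (or differs when a century non-leap intervenes).
Leap-day weekdays: 2060:Sun 2064:Fri 2068:Wed 2072:Mon 2076:Sat 2080:Thu 2084:Tue✓ 2088:Sun 2092:Fri 2096:Wed 2104:Fri 2108:Wed 2112:Mon 2116:Sat 2120:Thu 2124:Tue✓ 2128:Sun 2132:Fri 2136:Wed 2140:Mon 2144:Sat
Tuesday: 2084, 2124 → 2.

2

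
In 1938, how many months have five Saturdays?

A month of length L has five Saturdays iff its first Saturday is on day ≤ L−28 (so day 1–3 in a 31-day month, 1–2 in a 30-day month, day 1 in a leap February).
Checking each month of 1938: Jan starts Sat (31d) ✓; Feb starts Tue (28d); Mar starts Tue (31d); Apr starts Fri (30d) ✓; May starts Sun (31d); Jun starts Wed (30d); Jul starts Fri (31d) ✓; Aug starts Mon (31d); Sep starts Thu (30d); Oct starts Sat (31d) ✓; Nov starts Tue (30d); Dec starts Thu (31d) ✓.
Five-Saturday months: January, April, July, October, December → 5.

5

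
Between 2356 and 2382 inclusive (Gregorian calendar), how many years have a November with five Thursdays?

November has 30 days; it has five Thursdays when Thursday falls among the first (month-length − 28) days — i.e. when November 1 is one of Thursday/Wednesday.
November 1 by year: 2356:Thu✓ 2357:Fri 2358:Sat 2359:Sun 2360:Tue 2361:Wed✓ 2362:Thu✓ 2363:Fri 2364:Sun 2365:Mon 2366:Tue 2367:Wed✓ 2368:Fri 2369:Sat 2370:Sun 2371:Mon 2372:Wed✓ 2373:Thu✓ 2374:Fri 2375:Sat 2376:Mon 2377:Tue 2378:Wed✓ 2379:Thu✓ 2380:Sat 2381:Sun 2382:Mon
Years with five Thursdays: 2356, 2361, 2362, 2367, 2372, 2373, 2378, 2379 → 8.

8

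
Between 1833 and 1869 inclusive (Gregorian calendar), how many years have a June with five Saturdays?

June has 30 days; it has five Saturdays when Saturday falls among the first (month-length − 28) days — i.e. when June 1 is one of Saturday/Friday.
June 1 by year: 1833:Sat✓ 1834:Sun 1835:Mon 1836:Wed 1837:Thu 1838:Fri✓ 1839:Sat✓ 1840:Mon 1841:Tue 1842:Wed 1843:Thu 1844:Sat✓ 1845:Sun 1846:Mon 1847:Tue …(7 more)… 1855:Fri✓ 1856:Sun 1857:Mon 1858:Tue 1859:Wed 1860:Fri✓ 1861:Sat✓ 1862:Sun 1863:Mon 1864:Wed 1865:Thu 1866:Fri✓ 1867:Sat✓ 1868:Mon 1869:Tue
Years with five Saturdays: 1833, 1838, 1839, 1844, 1849, 1850, 1855, 1860, 1861, 1866, 1867 → 11.

11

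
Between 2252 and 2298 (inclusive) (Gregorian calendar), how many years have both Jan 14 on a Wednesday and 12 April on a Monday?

Check each year's weekday for Jan 14 and 12 April:
  2252: Wed/Mon ✓  2253: Fri/Tue  2254: Sat/Wed  2255: Sun/Thu  2256: Mon/Sat  2257: Wed/Sun  2258: Thu/Mon  2259: Fri/Tue  2260: Sat/Thu  2261: Mon/Fri  2262: Tue/Sat  2263: Wed/Sun  2264: Thu/Tue  2265: Sat/Wed  …(19 more)…  2285: Wed/Sun  2286: Thu/Mon  2287: Fri/Tue  2288: Sat/Thu  2289: Mon/Fri  2290: Tue/Sat  2291: Wed/Sun  2292: Thu/Tue  2293: Sat/Wed  2294: Sun/Thu  2295: Mon/Fri  2296: Tue/Sun  2297: Thu/Mon  2298: Fri/Tue
Both conditions hold in: 2252, 2280 — 2.

2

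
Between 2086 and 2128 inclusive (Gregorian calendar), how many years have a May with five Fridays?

May has 31 days; it has five Fridays when Friday falls among the first (month-length − 28) days — i.e. when May 1 is one of Friday/Thursday/Wednesday.
May 1 by year: 2086:Wed✓ 2087:Thu✓ 2088:Sat 2089:Sun 2090:Mon 2091:Tue 2092:Thu✓ 2093:Fri✓ 2094:Sat 2095:Sun 2096:Tue 2097:Wed✓ 2098:Thu✓ 2099:Fri✓ 2100:Sat …(13 more)… 2114:Tue 2115:Wed✓ 2116:Fri✓ 2117:Sat 2118:Sun 2119:Mon 2120:Wed✓ 2121:Thu✓ 2122:Fri✓ 2123:Sat 2124:Mon 2125:Tue 2126:Wed✓ 2127:Thu✓ 2128:Sat
Years with five Fridays: 2086, 2087, 2092, 2093, 2097, 2098, 2099, 2104, 2105, 2109, 2110, 2111, 2115, 2116, 2120, 2121, 2122, 2126, 2127 → 19.

19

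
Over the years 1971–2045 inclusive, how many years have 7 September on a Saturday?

Track 7 September's weekday year by year (advancing +1, or +2 across a Feb 29):
  1971: Tue  1972: Thu (+2)  1973: Fri (+1)  1974: Sat (+1) ✓  1975: Sun (+1)
  1976: Tue (+2)  1977: Wed (+1)  1978: Thu (+1)  1979: Fri (+1)  1980: Sun (+2)
  1981: Mon (+1)  1982: Tue (+1)  1983: Wed (+1)  1984: Fri (+2)  … (47 more years) …
  2032: Tue (+2)  2033: Wed (+1)  2034: Thu (+1)  2035: Fri (+1)  2036: Sun (+2)
  2037: Mon (+1)  2038: Tue (+1)  2039: Wed (+1)  2040: Fri (+2)  2041: Sat (+1) ✓
  2042: Sun (+1)  2043: Mon (+1)  2044: Wed (+2)  2045: Thu (+1)
Saturday years: 1974, 1985, 1991, 1996, 2002, 2013, 2019, 2024, 2030, 2041 — 10 in total.

10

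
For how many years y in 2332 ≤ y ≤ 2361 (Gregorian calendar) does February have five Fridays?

1

February has 28 days (29 in leap years); it has five Fridays when Friday falls among the first (month-length − 28) days — i.e. when February 1 is Friday in a leap year (never in a common year).
February 1 by year: 2332:Mon 2333:Wed 2334:Thu 2335:Fri 2336:Sat 2337:Mon 2338:Tue 2339:Wed 2340:Thu 2341:Sat 2342:Sun 2343:Mon 2344:Tue 2345:Thu 2346:Fri 2347:Sat 2348:Sun 2349:Tue 2350:Wed 2351:Thu 2352:Fri✓ 2353:Sun 2354:Mon 2355:Tue 2356:Wed 2357:Fri 2358:Sat 2359:Sun 2360:Mon 2361:Wed
Years with five Fridays: 2352 → 1.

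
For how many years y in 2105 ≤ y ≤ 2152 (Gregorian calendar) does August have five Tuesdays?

August has 31 days; it has five Tuesdays when Tuesday falls among the first (month-length − 28) days — i.e. when August 1 is one of Tuesday/Monday/Sunday.
August 1 by year: 2105:Sat 2106:Sun✓ 2107:Mon✓ 2108:Wed 2109:Thu 2110:Fri 2111:Sat 2112:Mon✓ 2113:Tue✓ 2114:Wed 2115:Thu 2116:Sat 2117:Sun✓ 2118:Mon✓ 2119:Tue✓ …(18 more)… 2138:Fri 2139:Sat 2140:Mon✓ 2141:Tue✓ 2142:Wed 2143:Thu 2144:Sat 2145:Sun✓ 2146:Mon✓ 2147:Tue✓ 2148:Thu 2149:Fri 2150:Sat 2151:Sun✓ 2152:Tue✓
Years with five Tuesdays: 2106, 2107, 2112, 2113, 2117, 2118, 2119, 2123, 2124, 2128, 2129, 2130, 2134, 2135, 2140, 2141, 2145, 2146, 2147, 2151, 2152 → 21.

21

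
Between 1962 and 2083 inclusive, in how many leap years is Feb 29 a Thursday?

Leap years in 1962–2083: 30 of them.
Feb 29 weekday advances by 5 (mod 7) from one leap year to the next four years later (or differs when a century non-leap intervenes).
Leap-day weekdays: 1964:Sat 1968:Thu✓ 1972:Tue 1976:Sun 1980:Fri 1984:Wed 1988:Mon 1992:Sat 1996:Thu✓ 2000:Tue 2004:Sun 2008:Fri 2012:Wed …(4 more)… 2032:Sun 2036:Fri 2040:Wed 2044:Mon 2048:Sat 2052:Thu✓ 2056:Tue 2060:Sun 2064:Fri 2068:Wed 2072:Mon 2076:Sat 2080:Thu✓
Thursday: 1968, 1996, 2024, 2052, 2080 → 5.

5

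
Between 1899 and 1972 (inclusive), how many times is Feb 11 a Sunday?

11

Track Feb 11's weekday year by year (advancing +1, or +2 across a Feb 29):
  1899: Sat  1900: Sun (+1) ✓  1901: Mon (+1)  1902: Tue (+1)  1903: Wed (+1)
  1904: Thu (+1)  1905: Sat (+2)  1906: Sun (+1) ✓  1907: Mon (+1)  1908: Tue (+1)
  1909: Thu (+2)  1910: Fri (+1)  1911: Sat (+1)  1912: Sun (+1) ✓  … (46 more years) …
  1959: Wed (+1)  1960: Thu (+1)  1961: Sat (+2)  1962: Sun (+1) ✓  1963: Mon (+1)
  1964: Tue (+1)  1965: Thu (+2)  1966: Fri (+1)  1967: Sat (+1)  1968: Sun (+1) ✓
  1969: Tue (+2)  1970: Wed (+1)  1971: Thu (+1)  1972: Fri (+1)
Sunday years: 1900, 1906, 1912, 1917, 1923, 1934, 1940, 1945, 1951, 1962, 1968 — 11 in total.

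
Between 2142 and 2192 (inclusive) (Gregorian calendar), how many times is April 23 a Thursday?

Track April 23's weekday year by year (advancing +1, or +2 across a Feb 29):
  2142: Mon  2143: Tue (+1)  2144: Thu (+2) ✓  2145: Fri (+1)  2146: Sat (+1)
  2147: Sun (+1)  2148: Tue (+2)  2149: Wed (+1)  2150: Thu (+1) ✓  2151: Fri (+1)
  2152: Sun (+2)  2153: Mon (+1)  2154: Tue (+1)  2155: Wed (+1)  … (23 more years) …
  2179: Fri (+1)  2180: Sun (+2)  2181: Mon (+1)  2182: Tue (+1)  2183: Wed (+1)
  2184: Fri (+2)  2185: Sat (+1)  2186: Sun (+1)  2187: Mon (+1)  2188: Wed (+2)
  2189: Thu (+1) ✓  2190: Fri (+1)  2191: Sat (+1)  2192: Mon (+2)
Thursday years: 2144, 2150, 2161, 2167, 2172, 2178, 2189 — 7 in total.

7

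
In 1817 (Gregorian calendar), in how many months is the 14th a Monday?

Check the 14th of each month of 1817: Jan 14: Tue, Feb 14: Fri, Mar 14: Fri, Apr 14: Mon, May 14: Wed, Jun 14: Sat, Jul 14: Mon, Aug 14: Thu, Sep 14: Sun, Oct 14: Tue, Nov 14: Fri, Dec 14: Sun.
Monday occurs in April, July — 2 months.

2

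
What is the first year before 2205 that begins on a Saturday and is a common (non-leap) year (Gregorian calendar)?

2203

Jan 1 advances by 2 weekdays after a leap year and by 1 after a common year.
2205: Jan 1 is Tuesday.
2204: Sunday (leap)
2203: Saturday
2203 begins on a Saturday and is a common year.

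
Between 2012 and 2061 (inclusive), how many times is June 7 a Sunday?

7

Track June 7's weekday year by year (advancing +1, or +2 across a Feb 29):
  2012: Thu  2013: Fri (+1)  2014: Sat (+1)  2015: Sun (+1) ✓  2016: Tue (+2)
  2017: Wed (+1)  2018: Thu (+1)  2019: Fri (+1)  2020: Sun (+2) ✓  2021: Mon (+1)
  2022: Tue (+1)  2023: Wed (+1)  2024: Fri (+2)  2025: Sat (+1)  … (22 more years) …
  2048: Sun (+2) ✓  2049: Mon (+1)  2050: Tue (+1)  2051: Wed (+1)  2052: Fri (+2)
  2053: Sat (+1)  2054: Sun (+1) ✓  2055: Mon (+1)  2056: Wed (+2)  2057: Thu (+1)
  2058: Fri (+1)  2059: Sat (+1)  2060: Mon (+2)  2061: Tue (+1)
Sunday years: 2015, 2020, 2026, 2037, 2043, 2048, 2054 — 7 in total.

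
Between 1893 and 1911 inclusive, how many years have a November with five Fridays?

6

November has 30 days; it has five Fridays when Friday falls among the first (month-length − 28) days — i.e. when November 1 is one of Friday/Thursday.
November 1 by year: 1893:Wed 1894:Thu✓ 1895:Fri✓ 1896:Sun 1897:Mon 1898:Tue 1899:Wed 1900:Thu✓ 1901:Fri✓ 1902:Sat 1903:Sun 1904:Tue 1905:Wed 1906:Thu✓ 1907:Fri✓ 1908:Sun 1909:Mon 1910:Tue 1911:Wed
Years with five Fridays: 1894, 1895, 1900, 1901, 1906, 1907 → 6.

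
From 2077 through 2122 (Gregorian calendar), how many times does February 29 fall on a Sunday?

1

Leap years in 2077–2122: 10 of them.
Feb 29 weekday advances by 5 (mod 7) from one leap year to the next four years later (or differs when a century non-leap intervenes).
Leap-day weekdays: 2080:Thu 2084:Tue 2088:Sun✓ 2092:Fri 2096:Wed 2104:Fri 2108:Wed 2112:Mon 2116:Sat 2120:Thu
Sunday: 2088 → 1.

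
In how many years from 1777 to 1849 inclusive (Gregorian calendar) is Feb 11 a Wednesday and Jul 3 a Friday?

9

Check each year's weekday for Feb 11 and Jul 3:
  1777: Tue/Thu  1778: Wed/Fri ✓  1779: Thu/Sat  1780: Fri/Mon  1781: Sun/Tue  1782: Mon/Wed  1783: Tue/Thu  1784: Wed/Sat  1785: Fri/Sun  1786: Sat/Mon  1787: Sun/Tue  1788: Mon/Thu  1789: Wed/Fri ✓  1790: Thu/Sat  …(45 more)…  1836: Thu/Sun  1837: Sat/Mon  1838: Sun/Tue  1839: Mon/Wed  1840: Tue/Fri  1841: Thu/Sat  1842: Fri/Sun  1843: Sat/Mon  1844: Sun/Wed  1845: Tue/Thu  1846: Wed/Fri ✓  1847: Thu/Sat  1848: Fri/Mon  1849: Sun/Tue
Both conditions hold in: 1778, 1789, 1795, 1801, 1807, 1818, 1829, 1835, 1846 — 9.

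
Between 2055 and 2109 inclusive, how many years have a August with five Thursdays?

23

August has 31 days; it has five Thursdays when Thursday falls among the first (month-length − 28) days — i.e. when August 1 is one of Thursday/Wednesday/Tuesday.
August 1 by year: 2055:Sun 2056:Tue✓ 2057:Wed✓ 2058:Thu✓ 2059:Fri 2060:Sun 2061:Mon 2062:Tue✓ 2063:Wed✓ 2064:Fri 2065:Sat 2066:Sun 2067:Mon 2068:Wed✓ 2069:Thu✓ …(25 more)… 2095:Mon 2096:Wed✓ 2097:Thu✓ 2098:Fri 2099:Sat 2100:Sun 2101:Mon 2102:Tue✓ 2103:Wed✓ 2104:Fri 2105:Sat 2106:Sun 2107:Mon 2108:Wed✓ 2109:Thu✓
Years with five Thursdays: 2056, 2057, 2058, 2062, 2063, 2068, 2069, 2073, 2074, 2075, 2079, 2080, 2084, 2085, 2086, 2090, 2091, 2096, 2097, 2102, 2103, 2108, 2109 → 23.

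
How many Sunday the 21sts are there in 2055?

3

Check the 21st of each month of 2055: Jan 21: Thu, Feb 21: Sun, Mar 21: Sun, Apr 21: Wed, May 21: Fri, Jun 21: Mon, Jul 21: Wed, Aug 21: Sat, Sep 21: Tue, Oct 21: Thu, Nov 21: Sun, Dec 21: Tue.
Sunday occurs in February, March, November — 3 months.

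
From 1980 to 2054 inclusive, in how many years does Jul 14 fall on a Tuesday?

Track Jul 14's weekday year by year (advancing +1, or +2 across a Feb 29):
  1980: Mon  1981: Tue (+1) ✓  1982: Wed (+1)  1983: Thu (+1)  1984: Sat (+2)
  1985: Sun (+1)  1986: Mon (+1)  1987: Tue (+1) ✓  1988: Thu (+2)  1989: Fri (+1)
  1990: Sat (+1)  1991: Sun (+1)  1992: Tue (+2) ✓  1993: Wed (+1)  … (47 more years) …
  2041: Sun (+1)  2042: Mon (+1)  2043: Tue (+1) ✓  2044: Thu (+2)  2045: Fri (+1)
  2046: Sat (+1)  2047: Sun (+1)  2048: Tue (+2) ✓  2049: Wed (+1)  2050: Thu (+1)
  2051: Fri (+1)  2052: Sun (+2)  2053: Mon (+1)  2054: Tue (+1) ✓
Tuesday years: 1981, 1987, 1992, 1998, 2009, 2015, 2020, 2026, 2037, 2043, 2048, 2054 — 12 in total.

12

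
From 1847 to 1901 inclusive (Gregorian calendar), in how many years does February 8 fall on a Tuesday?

8

Track February 8's weekday year by year (advancing +1, or +2 across a Feb 29):
  1847: Mon  1848: Tue (+1) ✓  1849: Thu (+2)  1850: Fri (+1)  1851: Sat (+1)
  1852: Sun (+1)  1853: Tue (+2) ✓  1854: Wed (+1)  1855: Thu (+1)  1856: Fri (+1)
  1857: Sun (+2)  1858: Mon (+1)  1859: Tue (+1) ✓  1860: Wed (+1)  … (27 more years) …
  1888: Wed (+1)  1889: Fri (+2)  1890: Sat (+1)  1891: Sun (+1)  1892: Mon (+1)
  1893: Wed (+2)  1894: Thu (+1)  1895: Fri (+1)  1896: Sat (+1)  1897: Mon (+2)
  1898: Tue (+1) ✓  1899: Wed (+1)  1900: Thu (+1)  1901: Fri (+1)
Tuesday years: 1848, 1853, 1859, 1870, 1876, 1881, 1887, 1898 — 8 in total.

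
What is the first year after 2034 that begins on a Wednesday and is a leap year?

Jan 1 advances by 2 weekdays after a leap year and by 1 after a common year.
2034: Jan 1 is Sunday.
2035: Monday
2036: Tuesday (leap)
2037: Thursday
2038: Friday
2039: Saturday
2040: Sunday (leap)
2041: Tuesday
2042: Wednesday
2043: Thursday
2044: Friday (leap)
2045: Sunday
2046: Monday
2047: Tuesday
2048: Wednesday (leap)
2048 begins on a Wednesday and is a leap year.

2048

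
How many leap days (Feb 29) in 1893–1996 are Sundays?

3

Leap years in 1893–1996: 25 of them.
Feb 29 weekday advances by 5 (mod 7) from one leap year to the next four years later (or differs when a century non-leap intervenes).
Leap-day weekdays: 1896:Sat 1904:Mon 1908:Sat 1912:Thu 1916:Tue 1920:Sun✓ 1924:Fri 1928:Wed 1932:Mon 1936:Sat 1940:Thu 1944:Tue 1948:Sun✓ 1952:Fri 1956:Wed 1960:Mon 1964:Sat 1968:Thu 1972:Tue 1976:Sun✓ 1980:Fri 1984:Wed 1988:Mon 1992:Sat 1996:Thu
Sunday: 1920, 1948, 1976 → 3.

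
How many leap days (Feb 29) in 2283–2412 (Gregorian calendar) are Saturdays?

Leap years in 2283–2412: 32 of them.
Feb 29 weekday advances by 5 (mod 7) from one leap year to the next four years later (or differs when a century non-leap intervenes).
Leap-day weekdays: 2284:Fri 2288:Wed 2292:Mon 2296:Sat✓ 2304:Mon 2308:Sat✓ 2312:Thu 2316:Tue 2320:Sun 2324:Fri 2328:Wed 2332:Mon 2336:Sat✓ …(6 more)… 2364:Sat✓ 2368:Thu 2372:Tue 2376:Sun 2380:Fri 2384:Wed 2388:Mon 2392:Sat✓ 2396:Thu 2400:Tue 2404:Sun 2408:Fri 2412:Wed
Saturday: 2296, 2308, 2336, 2364, 2392 → 5.

5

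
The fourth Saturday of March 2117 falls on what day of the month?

March 1, 2117 is a Monday, so the first Saturday is the 6th.
The fourth Saturday is 6 + 21 = 27.

27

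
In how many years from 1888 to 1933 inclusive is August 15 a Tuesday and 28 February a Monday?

Check each year's weekday for August 15 and 28 February:
  1888: Wed/Tue  1889: Thu/Thu  1890: Fri/Fri  1891: Sat/Sat  1892: Mon/Sun  1893: Tue/Tue  1894: Wed/Wed  1895: Thu/Thu  1896: Sat/Fri  1897: Sun/Sun  1898: Mon/Mon  1899: Tue/Tue  1900: Wed/Wed  1901: Thu/Thu  …(18 more)…  1920: Sun/Sat  1921: Mon/Mon  1922: Tue/Tue  1923: Wed/Wed  1924: Fri/Thu  1925: Sat/Sat  1926: Sun/Sun  1927: Mon/Mon  1928: Wed/Tue  1929: Thu/Thu  1930: Fri/Fri  1931: Sat/Sat  1932: Mon/Sun  1933: Tue/Tue
Both conditions hold in: 1916 — 1.

1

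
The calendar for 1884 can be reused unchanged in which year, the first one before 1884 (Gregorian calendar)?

Two years share a calendar iff Jan 1 falls on the same weekday and both are leap or both are common. 1884: Jan 1 is Tuesday, leap year.
1883: Jan 1 Monday, common
1882: Jan 1 Sunday, common
1881: Jan 1 Saturday, common
1880: Jan 1 Thursday, leap
1879: Jan 1 Wednesday, common
1878: Jan 1 Tuesday, common
1877: Jan 1 Monday, common
1876: Jan 1 Saturday, leap
1875: Jan 1 Friday, common
1874: Jan 1 Thursday, common
1873: Jan 1 Wednesday, common
1872: Jan 1 Monday, leap
1871: Jan 1 Sunday, common
1870: Jan 1 Saturday, common
1869: Jan 1 Friday, common
1868: Jan 1 Wednesday, leap
1867: Jan 1 Tuesday, common
1866: Jan 1 Monday, common
1865: Jan 1 Sunday, common
1864: Jan 1 Friday, leap
1863: Jan 1 Thursday, common
1862: Jan 1 Wednesday, common
1861: Jan 1 Tuesday, common
1860: Jan 1 Sunday, leap
1859: Jan 1 Saturday, common
1858: Jan 1 Friday, common
1857: Jan 1 Thursday, common
1856: Jan 1 Tuesday, leap
1856 matches on both conditions.

1856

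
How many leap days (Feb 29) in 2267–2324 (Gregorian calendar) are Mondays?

Leap years in 2267–2324: 14 of them.
Feb 29 weekday advances by 5 (mod 7) from one leap year to the next four years later (or differs when a century non-leap intervenes).
Leap-day weekdays: 2268:Sat 2272:Thu 2276:Tue 2280:Sun 2284:Fri 2288:Wed 2292:Mon✓ 2296:Sat 2304:Mon✓ 2308:Sat 2312:Thu 2316:Tue 2320:Sun 2324:Fri
Monday: 2292, 2304 → 2.

2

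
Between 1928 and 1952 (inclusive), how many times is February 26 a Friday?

Track February 26's weekday year by year (advancing +1, or +2 across a Feb 29):
  1928: Sun  1929: Tue (+2)  1930: Wed (+1)  1931: Thu (+1)  1932: Fri (+1) ✓
  1933: Sun (+2)  1934: Mon (+1)  1935: Tue (+1)  1936: Wed (+1)  1937: Fri (+2) ✓
  1938: Sat (+1)  1939: Sun (+1)  1940: Mon (+1)  1941: Wed (+2)  1942: Thu (+1)
  1943: Fri (+1) ✓  1944: Sat (+1)  1945: Mon (+2)  1946: Tue (+1)  1947: Wed (+1)
  1948: Thu (+1)  1949: Sat (+2)  1950: Sun (+1)  1951: Mon (+1)  1952: Tue (+1)
Friday years: 1932, 1937, 1943 — 3 in total.

3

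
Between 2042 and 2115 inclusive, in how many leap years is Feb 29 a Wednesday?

3

Leap years in 2042–2115: 17 of them.
Feb 29 weekday advances by 5 (mod 7) from one leap year to the next four years later (or differs when a century non-leap intervenes).
Leap-day weekdays: 2044:Mon 2048:Sat 2052:Thu 2056:Tue 2060:Sun 2064:Fri 2068:Wed✓ 2072:Mon 2076:Sat 2080:Thu 2084:Tue 2088:Sun 2092:Fri 2096:Wed✓ 2104:Fri 2108:Wed✓ 2112:Mon
Wednesday: 2068, 2096, 2108 → 3.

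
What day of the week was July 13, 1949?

January 1, 1949 is a Saturday.
July 13 is day 194 of the year, i.e. 193 days after Jan 1.
193 mod 7 = 4, so advance 4 weekdays from Saturday: Wednesday.

Wednesday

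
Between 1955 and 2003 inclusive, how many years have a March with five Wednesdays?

March has 31 days; it has five Wednesdays when Wednesday falls among the first (month-length − 28) days — i.e. when March 1 is one of Wednesday/Tuesday/Monday.
March 1 by year: 1955:Tue✓ 1956:Thu 1957:Fri 1958:Sat 1959:Sun 1960:Tue✓ 1961:Wed✓ 1962:Thu 1963:Fri 1964:Sun 1965:Mon✓ 1966:Tue✓ 1967:Wed✓ 1968:Fri 1969:Sat …(19 more)… 1989:Wed✓ 1990:Thu 1991:Fri 1992:Sun 1993:Mon✓ 1994:Tue✓ 1995:Wed✓ 1996:Fri 1997:Sat 1998:Sun 1999:Mon✓ 2000:Wed✓ 2001:Thu 2002:Fri 2003:Sat
Years with five Wednesdays: 1955, 1960, 1961, 1965, 1966, 1967, 1971, 1972, 1976, 1977, 1978, 1982, 1983, 1988, 1989, 1993, 1994, 1995, 1999, 2000 → 20.

20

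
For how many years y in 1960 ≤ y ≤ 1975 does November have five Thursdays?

November has 30 days; it has five Thursdays when Thursday falls among the first (month-length − 28) days — i.e. when November 1 is one of Thursday/Wednesday.
November 1 by year: 1960:Tue 1961:Wed✓ 1962:Thu✓ 1963:Fri 1964:Sun 1965:Mon 1966:Tue 1967:Wed✓ 1968:Fri 1969:Sat 1970:Sun 1971:Mon 1972:Wed✓ 1973:Thu✓ 1974:Fri 1975:Sat
Years with five Thursdays: 1961, 1962, 1967, 1972, 1973 → 5.

5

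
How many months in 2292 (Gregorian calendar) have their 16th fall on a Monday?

1

Check the 16th of each month of 2292: Jan 16: Sat, Feb 16: Tue, Mar 16: Wed, Apr 16: Sat, May 16: Mon, Jun 16: Thu, Jul 16: Sat, Aug 16: Tue, Sep 16: Fri, Oct 16: Sun, Nov 16: Wed, Dec 16: Fri.
Monday occurs in May — 1 month.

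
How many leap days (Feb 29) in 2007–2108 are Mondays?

3

Leap years in 2007–2108: 25 of them.
Feb 29 weekday advances by 5 (mod 7) from one leap year to the next four years later (or differs when a century non-leap intervenes).
Leap-day weekdays: 2008:Fri 2012:Wed 2016:Mon✓ 2020:Sat 2024:Thu 2028:Tue 2032:Sun 2036:Fri 2040:Wed 2044:Mon✓ 2048:Sat 2052:Thu 2056:Tue 2060:Sun 2064:Fri 2068:Wed 2072:Mon✓ 2076:Sat 2080:Thu 2084:Tue 2088:Sun 2092:Fri 2096:Wed 2104:Fri 2108:Wed
Monday: 2016, 2044, 2072 → 3.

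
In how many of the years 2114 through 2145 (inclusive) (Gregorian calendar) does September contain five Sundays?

10

September has 30 days; it has five Sundays when Sunday falls among the first (month-length − 28) days — i.e. when September 1 is one of Sunday/Saturday.
September 1 by year: 2114:Sat✓ 2115:Sun✓ 2116:Tue 2117:Wed 2118:Thu 2119:Fri 2120:Sun✓ 2121:Mon 2122:Tue 2123:Wed 2124:Fri 2125:Sat✓ 2126:Sun✓ 2127:Mon 2128:Wed 2129:Thu 2130:Fri 2131:Sat✓ 2132:Mon 2133:Tue 2134:Wed 2135:Thu 2136:Sat✓ 2137:Sun✓ 2138:Mon 2139:Tue 2140:Thu 2141:Fri 2142:Sat✓ 2143:Sun✓ 2144:Tue 2145:Wed
Years with five Sundays: 2114, 2115, 2120, 2125, 2126, 2131, 2136, 2137, 2142, 2143 → 10.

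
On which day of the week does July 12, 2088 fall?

January 1, 2088 is a Thursday.
July 12 is day 194 of the year, i.e. 193 days after Jan 1.
193 mod 7 = 4, so advance 4 weekdays from Thursday: Monday.

Monday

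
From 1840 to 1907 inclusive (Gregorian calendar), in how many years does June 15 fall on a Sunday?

Track June 15's weekday year by year (advancing +1, or +2 across a Feb 29):
  1840: Mon  1841: Tue (+1)  1842: Wed (+1)  1843: Thu (+1)  1844: Sat (+2)
  1845: Sun (+1) ✓  1846: Mon (+1)  1847: Tue (+1)  1848: Thu (+2)  1849: Fri (+1)
  1850: Sat (+1)  1851: Sun (+1) ✓  1852: Tue (+2)  1853: Wed (+1)  … (40 more years) …
  1894: Fri (+1)  1895: Sat (+1)  1896: Mon (+2)  1897: Tue (+1)  1898: Wed (+1)
  1899: Thu (+1)  1900: Fri (+1)  1901: Sat (+1)  1902: Sun (+1) ✓  1903: Mon (+1)
  1904: Wed (+2)  1905: Thu (+1)  1906: Fri (+1)  1907: Sat (+1)
Sunday years: 1845, 1851, 1856, 1862, 1873, 1879, 1884, 1890, 1902 — 9 in total.

9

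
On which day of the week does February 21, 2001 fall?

Wednesday

January 1, 2001 is a Monday.
February 21 is day 52 of the year, i.e. 51 days after Jan 1.
51 mod 7 = 2, so advance 2 weekdays from Monday: Wednesday.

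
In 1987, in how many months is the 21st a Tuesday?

Check the 21st of each month of 1987: Jan 21: Wed, Feb 21: Sat, Mar 21: Sat, Apr 21: Tue, May 21: Thu, Jun 21: Sun, Jul 21: Tue, Aug 21: Fri, Sep 21: Mon, Oct 21: Wed, Nov 21: Sat, Dec 21: Mon.
Tuesday occurs in April, July — 2 months.

2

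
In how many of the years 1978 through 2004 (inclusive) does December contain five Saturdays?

December has 31 days; it has five Saturdays when Saturday falls among the first (month-length − 28) days — i.e. when December 1 is one of Saturday/Friday/Thursday.
December 1 by year: 1978:Fri✓ 1979:Sat✓ 1980:Mon 1981:Tue 1982:Wed 1983:Thu✓ 1984:Sat✓ 1985:Sun 1986:Mon 1987:Tue 1988:Thu✓ 1989:Fri✓ 1990:Sat✓ 1991:Sun 1992:Tue 1993:Wed 1994:Thu✓ 1995:Fri✓ 1996:Sun 1997:Mon 1998:Tue 1999:Wed 2000:Fri✓ 2001:Sat✓ 2002:Sun 2003:Mon 2004:Wed
Years with five Saturdays: 1978, 1979, 1983, 1984, 1988, 1989, 1990, 1994, 1995, 2000, 2001 → 11.

11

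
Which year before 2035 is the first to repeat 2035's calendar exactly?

2029

Two years share a calendar iff Jan 1 falls on the same weekday and both are leap or both are common. 2035: Jan 1 is Monday, common year.
2034: Jan 1 Sunday, common
2033: Jan 1 Saturday, common
2032: Jan 1 Thursday, leap
2031: Jan 1 Wednesday, common
2030: Jan 1 Tuesday, common
2029: Jan 1 Monday, common
2029 matches on both conditions.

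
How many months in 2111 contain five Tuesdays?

4

A month of length L has five Tuesdays iff its first Tuesday is on day ≤ L−28 (so day 1–3 in a 31-day month, 1–2 in a 30-day month, day 1 in a leap February).
Checking each month of 2111: Jan starts Thu (31d); Feb starts Sun (28d); Mar starts Sun (31d) ✓; Apr starts Wed (30d); May starts Fri (31d); Jun starts Mon (30d) ✓; Jul starts Wed (31d); Aug starts Sat (31d); Sep starts Tue (30d) ✓; Oct starts Thu (31d); Nov starts Sun (30d); Dec starts Tue (31d) ✓.
Five-Tuesday months: March, June, September, December → 4.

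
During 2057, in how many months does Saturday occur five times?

4

A month of length L has five Saturdays iff its first Saturday is on day ≤ L−28 (so day 1–3 in a 31-day month, 1–2 in a 30-day month, day 1 in a leap February).
Checking each month of 2057: Jan starts Mon (31d); Feb starts Thu (28d); Mar starts Thu (31d) ✓; Apr starts Sun (30d); May starts Tue (31d); Jun starts Fri (30d) ✓; Jul starts Sun (31d); Aug starts Wed (31d); Sep starts Sat (30d) ✓; Oct starts Mon (31d); Nov starts Thu (30d); Dec starts Sat (31d) ✓.
Five-Saturday months: March, June, September, December → 4.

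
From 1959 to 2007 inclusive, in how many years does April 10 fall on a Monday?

8

Track April 10's weekday year by year (advancing +1, or +2 across a Feb 29):
  1959: Fri  1960: Sun (+2)  1961: Mon (+1) ✓  1962: Tue (+1)  1963: Wed (+1)
  1964: Fri (+2)  1965: Sat (+1)  1966: Sun (+1)  1967: Mon (+1) ✓  1968: Wed (+2)
  1969: Thu (+1)  1970: Fri (+1)  1971: Sat (+1)  1972: Mon (+2) ✓  … (21 more years) …
  1994: Sun (+1)  1995: Mon (+1) ✓  1996: Wed (+2)  1997: Thu (+1)  1998: Fri (+1)
  1999: Sat (+1)  2000: Mon (+2) ✓  2001: Tue (+1)  2002: Wed (+1)  2003: Thu (+1)
  2004: Sat (+2)  2005: Sun (+1)  2006: Mon (+1) ✓  2007: Tue (+1)
Monday years: 1961, 1967, 1972, 1978, 1989, 1995, 2000, 2006 — 8 in total.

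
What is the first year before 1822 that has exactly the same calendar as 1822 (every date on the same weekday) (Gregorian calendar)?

Two years share a calendar iff Jan 1 falls on the same weekday and both are leap or both are common. 1822: Jan 1 is Tuesday, common year.
1821: Jan 1 Monday, common
1820: Jan 1 Saturday, leap
1819: Jan 1 Friday, common
1818: Jan 1 Thursday, common
1817: Jan 1 Wednesday, common
1816: Jan 1 Monday, leap
1815: Jan 1 Sunday, common
1814: Jan 1 Saturday, common
1813: Jan 1 Friday, common
1812: Jan 1 Wednesday, leap
1811: Jan 1 Tuesday, common
1811 matches on both conditions.

1811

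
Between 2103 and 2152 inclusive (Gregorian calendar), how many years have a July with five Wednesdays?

22

July has 31 days; it has five Wednesdays when Wednesday falls among the first (month-length − 28) days — i.e. when July 1 is one of Wednesday/Tuesday/Monday.
July 1 by year: 2103:Sun 2104:Tue✓ 2105:Wed✓ 2106:Thu 2107:Fri 2108:Sun 2109:Mon✓ 2110:Tue✓ 2111:Wed✓ 2112:Fri 2113:Sat 2114:Sun 2115:Mon✓ 2116:Wed✓ 2117:Thu …(20 more)… 2138:Tue✓ 2139:Wed✓ 2140:Fri 2141:Sat 2142:Sun 2143:Mon✓ 2144:Wed✓ 2145:Thu 2146:Fri 2147:Sat 2148:Mon✓ 2149:Tue✓ 2150:Wed✓ 2151:Thu 2152:Sat
Years with five Wednesdays: 2104, 2105, 2109, 2110, 2111, 2115, 2116, 2120, 2121, 2122, 2126, 2127, 2132, 2133, 2137, 2138, 2139, 2143, 2144, 2148, 2149, 2150 → 22.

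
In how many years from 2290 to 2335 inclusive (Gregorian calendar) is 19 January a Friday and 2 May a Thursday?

Check each year's weekday for 19 January and 2 May:
  2290: Sun/Fri  2291: Mon/Sat  2292: Tue/Mon  2293: Thu/Tue  2294: Fri/Wed  2295: Sat/Thu  2296: Sun/Sat  2297: Tue/Sun  2298: Wed/Mon  2299: Thu/Tue  2300: Fri/Wed  2301: Sat/Thu  2302: Sun/Fri  2303: Mon/Sat  …(18 more)…  2322: Thu/Tue  2323: Fri/Wed  2324: Sat/Fri  2325: Mon/Sat  2326: Tue/Sun  2327: Wed/Mon  2328: Thu/Wed  2329: Sat/Thu  2330: Sun/Fri  2331: Mon/Sat  2332: Tue/Mon  2333: Thu/Tue  2334: Fri/Wed  2335: Sat/Thu
Both conditions hold in: 2312 — 1.

1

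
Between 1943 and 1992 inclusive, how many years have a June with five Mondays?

14

June has 30 days; it has five Mondays when Monday falls among the first (month-length − 28) days — i.e. when June 1 is one of Monday/Sunday.
June 1 by year: 1943:Tue 1944:Thu 1945:Fri 1946:Sat 1947:Sun✓ 1948:Tue 1949:Wed 1950:Thu 1951:Fri 1952:Sun✓ 1953:Mon✓ 1954:Tue 1955:Wed 1956:Fri 1957:Sat …(20 more)… 1978:Thu 1979:Fri 1980:Sun✓ 1981:Mon✓ 1982:Tue 1983:Wed 1984:Fri 1985:Sat 1986:Sun✓ 1987:Mon✓ 1988:Wed 1989:Thu 1990:Fri 1991:Sat 1992:Mon✓
Years with five Mondays: 1947, 1952, 1953, 1958, 1959, 1964, 1969, 1970, 1975, 1980, 1981, 1986, 1987, 1992 → 14.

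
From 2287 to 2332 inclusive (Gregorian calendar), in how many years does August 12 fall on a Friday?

8

Track August 12's weekday year by year (advancing +1, or +2 across a Feb 29):
  2287: Fri ✓  2288: Sun (+2)  2289: Mon (+1)  2290: Tue (+1)  2291: Wed (+1)
  2292: Fri (+2) ✓  2293: Sat (+1)  2294: Sun (+1)  2295: Mon (+1)  2296: Wed (+2)
  2297: Thu (+1)  2298: Fri (+1) ✓  2299: Sat (+1)  2300: Sun (+1)  … (18 more years) …
  2319: Tue (+1)  2320: Thu (+2)  2321: Fri (+1) ✓  2322: Sat (+1)  2323: Sun (+1)
  2324: Tue (+2)  2325: Wed (+1)  2326: Thu (+1)  2327: Fri (+1) ✓  2328: Sun (+2)
  2329: Mon (+1)  2330: Tue (+1)  2331: Wed (+1)  2332: Fri (+2) ✓
Friday years: 2287, 2292, 2298, 2304, 2310, 2321, 2327, 2332 — 8 in total.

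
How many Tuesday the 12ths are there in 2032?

Check the 12th of each month of 2032: Jan 12: Mon, Feb 12: Thu, Mar 12: Fri, Apr 12: Mon, May 12: Wed, Jun 12: Sat, Jul 12: Mon, Aug 12: Thu, Sep 12: Sun, Oct 12: Tue, Nov 12: Fri, Dec 12: Sun.
Tuesday occurs in October — 1 month.

1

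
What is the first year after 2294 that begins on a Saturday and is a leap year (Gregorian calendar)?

2316

Jan 1 advances by 2 weekdays after a leap year and by 1 after a common year.
2294: Jan 1 is Monday.
2295: Tuesday
2296: Wednesday (leap)
2297: Friday
2298: Saturday
2299: Sunday
2300: Monday
2301: Tuesday
2302: Wednesday
2303: Thursday
2304: Friday (leap)
2305: Sunday
2306: Monday
2307: Tuesday
2308: Wednesday (leap)
2309: Friday
2310: Saturday
2311: Sunday
2312: Monday (leap)
2313: Wednesday
2314: Thursday
2315: Friday
2316: Saturday (leap)
2316 begins on a Saturday and is a leap year.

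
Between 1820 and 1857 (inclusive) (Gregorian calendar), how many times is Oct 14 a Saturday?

6

Track Oct 14's weekday year by year (advancing +1, or +2 across a Feb 29):
  1820: Sat ✓  1821: Sun (+1)  1822: Mon (+1)  1823: Tue (+1)  1824: Thu (+2)
  1825: Fri (+1)  1826: Sat (+1) ✓  1827: Sun (+1)  1828: Tue (+2)  1829: Wed (+1)
  1830: Thu (+1)  1831: Fri (+1)  1832: Sun (+2)  1833: Mon (+1)  … (10 more years) …
  1844: Mon (+2)  1845: Tue (+1)  1846: Wed (+1)  1847: Thu (+1)  1848: Sat (+2) ✓
  1849: Sun (+1)  1850: Mon (+1)  1851: Tue (+1)  1852: Thu (+2)  1853: Fri (+1)
  1854: Sat (+1) ✓  1855: Sun (+1)  1856: Tue (+2)  1857: Wed (+1)
Saturday years: 1820, 1826, 1837, 1843, 1848, 1854 — 6 in total.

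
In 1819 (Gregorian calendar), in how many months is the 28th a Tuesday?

Check the 28th of each month of 1819: Jan 28: Thu, Feb 28: Sun, Mar 28: Sun, Apr 28: Wed, May 28: Fri, Jun 28: Mon, Jul 28: Wed, Aug 28: Sat, Sep 28: Tue, Oct 28: Thu, Nov 28: Sun, Dec 28: Tue.
Tuesday occurs in September, December — 2 months.

2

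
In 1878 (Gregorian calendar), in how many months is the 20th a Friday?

2

Check the 20th of each month of 1878: Jan 20: Sun, Feb 20: Wed, Mar 20: Wed, Apr 20: Sat, May 20: Mon, Jun 20: Thu, Jul 20: Sat, Aug 20: Tue, Sep 20: Fri, Oct 20: Sun, Nov 20: Wed, Dec 20: Fri.
Friday occurs in September, December — 2 months.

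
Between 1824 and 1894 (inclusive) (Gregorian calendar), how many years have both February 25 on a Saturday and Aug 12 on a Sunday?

Check each year's weekday for February 25 and Aug 12:
  1824: Wed/Thu  1825: Fri/Fri  1826: Sat/Sat  1827: Sun/Sun  1828: Mon/Tue  1829: Wed/Wed  1830: Thu/Thu  1831: Fri/Fri  1832: Sat/Sun ✓  1833: Mon/Mon  1834: Tue/Tue  1835: Wed/Wed  1836: Thu/Fri  1837: Sat/Sat  …(43 more)…  1881: Fri/Fri  1882: Sat/Sat  1883: Sun/Sun  1884: Mon/Tue  1885: Wed/Wed  1886: Thu/Thu  1887: Fri/Fri  1888: Sat/Sun ✓  1889: Mon/Mon  1890: Tue/Tue  1891: Wed/Wed  1892: Thu/Fri  1893: Sat/Sat  1894: Sun/Sun
Both conditions hold in: 1832, 1860, 1888 — 3.

3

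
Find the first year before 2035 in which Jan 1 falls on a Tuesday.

2030

Jan 1 advances by 2 weekdays after a leap year and by 1 after a common year.
2035: Jan 1 is Monday.
2034: Sunday
2033: Saturday
2032: Thursday (leap)
2031: Wednesday
2030: Tuesday
2030 begins on a Tuesday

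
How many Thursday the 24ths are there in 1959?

Check the 24th of each month of 1959: Jan 24: Sat, Feb 24: Tue, Mar 24: Tue, Apr 24: Fri, May 24: Sun, Jun 24: Wed, Jul 24: Fri, Aug 24: Mon, Sep 24: Thu, Oct 24: Sat, Nov 24: Tue, Dec 24: Thu.
Thursday occurs in September, December — 2 months.

2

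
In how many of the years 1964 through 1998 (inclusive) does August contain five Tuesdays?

August has 31 days; it has five Tuesdays when Tuesday falls among the first (month-length − 28) days — i.e. when August 1 is one of Tuesday/Monday/Sunday.
August 1 by year: 1964:Sat 1965:Sun✓ 1966:Mon✓ 1967:Tue✓ 1968:Thu 1969:Fri 1970:Sat 1971:Sun✓ 1972:Tue✓ 1973:Wed 1974:Thu 1975:Fri 1976:Sun✓ 1977:Mon✓ 1978:Tue✓ …(5 more)… 1984:Wed 1985:Thu 1986:Fri 1987:Sat 1988:Mon✓ 1989:Tue✓ 1990:Wed 1991:Thu 1992:Sat 1993:Sun✓ 1994:Mon✓ 1995:Tue✓ 1996:Thu 1997:Fri 1998:Sat
Years with five Tuesdays: 1965, 1966, 1967, 1971, 1972, 1976, 1977, 1978, 1982, 1983, 1988, 1989, 1993, 1994, 1995 → 15.

15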